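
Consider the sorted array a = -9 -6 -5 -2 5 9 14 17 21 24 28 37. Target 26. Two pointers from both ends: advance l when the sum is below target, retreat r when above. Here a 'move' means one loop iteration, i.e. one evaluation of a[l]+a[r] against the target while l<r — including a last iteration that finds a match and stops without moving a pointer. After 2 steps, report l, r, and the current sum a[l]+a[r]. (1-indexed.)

[1,12] -9+37=28 >26 → r--
[1,11] -9+28=19 <26 → l++

l=2, r=11, sum=22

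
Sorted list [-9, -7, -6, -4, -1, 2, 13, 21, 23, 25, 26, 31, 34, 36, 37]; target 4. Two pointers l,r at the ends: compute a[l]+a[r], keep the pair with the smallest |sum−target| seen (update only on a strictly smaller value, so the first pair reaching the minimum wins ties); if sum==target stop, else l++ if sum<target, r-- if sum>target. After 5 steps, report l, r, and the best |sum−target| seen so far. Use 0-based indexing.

[0,14] -9+37=28 d=24 * → r--
[0,13] -9+36=27 d=23 * → r--
[0,12] -9+34=25 d=21 * → r--
[0,11] -9+31=22 d=18 * → r--
[0,10] -9+26=17 d=13 * → r--

l=0, r=9, best |Δ|=13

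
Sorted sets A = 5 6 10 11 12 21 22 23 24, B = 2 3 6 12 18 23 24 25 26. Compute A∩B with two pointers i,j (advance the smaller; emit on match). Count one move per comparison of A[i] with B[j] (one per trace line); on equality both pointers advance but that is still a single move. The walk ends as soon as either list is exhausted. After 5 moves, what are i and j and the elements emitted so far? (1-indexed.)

i=1 j=1: 5>2, j++
i=1 j=2: 5>3, j++
i=1 j=3: 5<6, i++
i=2 j=3: 6==6 emit, i++,j++
i=3 j=4: 10<12, i++

i=4, j=4, emitted=[6]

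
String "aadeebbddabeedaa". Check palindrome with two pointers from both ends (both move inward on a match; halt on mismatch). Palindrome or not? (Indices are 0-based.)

l=0 r=15: 'a'=='a', l++,r--
l=1 r=14: 'a'=='a', l++,r--
l=2 r=13: 'd'=='d', l++,r--
l=3 r=12: 'e'=='e', l++,r--
l=4 r=11: 'e'=='e', l++,r--
l=5 r=10: 'b'=='b', l++,r--
l=6 r=9: 'b'!='a', stop

not a palindrome (mismatch at 6,9)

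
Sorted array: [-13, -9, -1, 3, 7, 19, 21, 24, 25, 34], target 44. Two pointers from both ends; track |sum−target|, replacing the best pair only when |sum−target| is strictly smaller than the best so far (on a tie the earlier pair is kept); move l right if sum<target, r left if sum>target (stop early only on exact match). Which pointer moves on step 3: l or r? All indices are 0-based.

l

l=0 r=9: -13+34=21 d=23 *, l++
l=1 r=9: -9+34=25 d=19 *, l++
l=2 r=9: -1+34=33 d=11 *, l++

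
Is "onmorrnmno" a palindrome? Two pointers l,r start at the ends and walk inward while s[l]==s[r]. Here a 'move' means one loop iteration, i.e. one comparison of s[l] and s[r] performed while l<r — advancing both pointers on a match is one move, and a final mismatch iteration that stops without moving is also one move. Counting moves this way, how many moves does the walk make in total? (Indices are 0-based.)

l=0 r=9: 'o'=='o', l++,r--
l=1 r=8: 'n'=='n', l++,r--
l=2 r=7: 'm'=='m', l++,r--
l=3 r=6: 'o'!='n', stop

4 moves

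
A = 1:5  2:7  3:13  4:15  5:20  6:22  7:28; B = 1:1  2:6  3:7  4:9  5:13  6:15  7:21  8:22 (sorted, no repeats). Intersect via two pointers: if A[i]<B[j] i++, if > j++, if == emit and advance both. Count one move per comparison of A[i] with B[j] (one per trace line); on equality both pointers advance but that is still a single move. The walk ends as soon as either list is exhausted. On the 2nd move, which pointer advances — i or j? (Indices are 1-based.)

[i=1,j=1] 5>1 → j++
[i=1,j=2] 5<6 → i++

i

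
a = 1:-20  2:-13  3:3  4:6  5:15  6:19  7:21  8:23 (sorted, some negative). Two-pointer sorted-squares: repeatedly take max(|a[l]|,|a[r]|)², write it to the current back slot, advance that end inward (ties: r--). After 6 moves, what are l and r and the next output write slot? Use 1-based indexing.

l=3, r=4, next write slot=2

l=1 r=8: |-20|<=|23| out[8]=529, r--
l=1 r=7: |-20|<=|21| out[7]=441, r--
l=1 r=6: |-20|>|19| out[6]=400, l++
l=2 r=6: |-13|<=|19| out[5]=361, r--
l=2 r=5: |-13|<=|15| out[4]=225, r--
l=2 r=4: |-13|>|6| out[3]=169, l++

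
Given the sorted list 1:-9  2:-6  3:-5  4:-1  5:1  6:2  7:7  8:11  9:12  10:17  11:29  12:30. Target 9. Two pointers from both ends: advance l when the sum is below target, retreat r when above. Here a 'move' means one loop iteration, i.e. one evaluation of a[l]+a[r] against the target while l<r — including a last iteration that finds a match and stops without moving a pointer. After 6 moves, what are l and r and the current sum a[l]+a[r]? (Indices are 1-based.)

l=1 r=12: -9+30=21 >9, r--
l=1 r=11: -9+29=20 >9, r--
l=1 r=10: -9+17=8 <9, l++
l=2 r=10: -6+17=11 >9, r--
l=2 r=9: -6+12=6 <9, l++
l=3 r=9: -5+12=7 <9, l++

l=4, r=9, sum=11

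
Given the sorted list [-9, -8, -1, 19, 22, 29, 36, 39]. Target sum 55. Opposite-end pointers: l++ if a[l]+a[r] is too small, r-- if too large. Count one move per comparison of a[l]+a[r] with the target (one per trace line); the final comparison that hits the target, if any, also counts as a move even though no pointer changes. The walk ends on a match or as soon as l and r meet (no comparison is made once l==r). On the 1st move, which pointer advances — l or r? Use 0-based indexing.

l

[0,7] -9+39=30 <55 → l++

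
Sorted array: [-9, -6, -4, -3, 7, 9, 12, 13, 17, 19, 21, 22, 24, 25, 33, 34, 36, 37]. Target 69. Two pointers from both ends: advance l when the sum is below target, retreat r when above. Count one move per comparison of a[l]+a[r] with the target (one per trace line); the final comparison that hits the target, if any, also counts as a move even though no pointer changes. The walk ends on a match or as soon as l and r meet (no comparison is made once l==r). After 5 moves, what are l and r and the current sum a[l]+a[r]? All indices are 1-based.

l=6, r=18, sum=46

[1,18] -9+37=28 <69 → l++
[2,18] -6+37=31 <69 → l++
[3,18] -4+37=33 <69 → l++
[4,18] -3+37=34 <69 → l++
[5,18] 7+37=44 <69 → l++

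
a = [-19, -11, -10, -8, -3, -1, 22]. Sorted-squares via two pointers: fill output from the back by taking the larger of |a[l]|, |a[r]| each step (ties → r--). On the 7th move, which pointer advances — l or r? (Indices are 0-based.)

r

[0,6] |-19|<=|22| out[6]=484 → r--
[0,5] |-19|>|-1| out[5]=361 → l++
[1,5] |-11|>|-1| out[4]=121 → l++
[2,5] |-10|>|-1| out[3]=100 → l++
[3,5] |-8|>|-1| out[2]=64 → l++
[4,5] |-3|>|-1| out[1]=9 → l++
[5,5] |-1|<=|-1| out[0]=1 → r--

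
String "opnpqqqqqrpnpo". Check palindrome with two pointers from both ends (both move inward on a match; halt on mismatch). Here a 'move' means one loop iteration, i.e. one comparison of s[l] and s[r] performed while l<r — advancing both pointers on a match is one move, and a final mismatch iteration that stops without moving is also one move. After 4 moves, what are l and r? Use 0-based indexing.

l=4, r=9

l=0 r=13: 'o'=='o', l++,r--
l=1 r=12: 'p'=='p', l++,r--
l=2 r=11: 'n'=='n', l++,r--
l=3 r=10: 'p'=='p', l++,r--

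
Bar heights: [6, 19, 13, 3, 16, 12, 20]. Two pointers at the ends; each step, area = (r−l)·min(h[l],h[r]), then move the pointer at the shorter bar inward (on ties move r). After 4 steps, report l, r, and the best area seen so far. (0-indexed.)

l=4, r=6, best area=95

l=0 r=6: min(6,20)*6=36 best=36 *, l++
l=1 r=6: min(19,20)*5=95 best=95 *, l++
l=2 r=6: min(13,20)*4=52 best=95, l++
l=3 r=6: min(3,20)*3=9 best=95, l++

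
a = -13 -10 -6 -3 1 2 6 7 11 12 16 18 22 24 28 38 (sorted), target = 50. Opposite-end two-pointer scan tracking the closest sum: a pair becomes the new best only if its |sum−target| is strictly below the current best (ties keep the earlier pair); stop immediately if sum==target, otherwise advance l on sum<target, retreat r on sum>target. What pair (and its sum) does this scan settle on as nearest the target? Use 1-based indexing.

pair (12, 38) with sum 50 (|Δ|=0)

[1,16] -13+38=25 d=25 * → l++
[2,16] -10+38=28 d=22 * → l++
[3,16] -6+38=32 d=18 * → l++
[4,16] -3+38=35 d=15 * → l++
[5,16] 1+38=39 d=11 * → l++
[6,16] 2+38=40 d=10 * → l++
[7,16] 6+38=44 d=6 * → l++
[8,16] 7+38=45 d=5 * → l++
[9,16] 11+38=49 d=1 * → l++
[10,16] 12+38=50 d=0 * → stop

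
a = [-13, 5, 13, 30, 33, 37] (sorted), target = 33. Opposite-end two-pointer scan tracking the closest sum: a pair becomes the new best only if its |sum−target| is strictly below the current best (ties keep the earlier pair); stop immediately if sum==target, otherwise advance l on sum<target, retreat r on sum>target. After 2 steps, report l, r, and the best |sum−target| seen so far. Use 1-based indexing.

l=1 r=6: -13+37=24 d=9 *, l++
l=2 r=6: 5+37=42 d=9, r--

l=2, r=5, best |Δ|=9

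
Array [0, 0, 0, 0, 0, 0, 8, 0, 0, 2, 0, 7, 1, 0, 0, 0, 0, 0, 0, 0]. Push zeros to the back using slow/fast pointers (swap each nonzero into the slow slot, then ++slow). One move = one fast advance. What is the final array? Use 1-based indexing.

(s=1,f=1) a[fast]=0 → fast++
(s=1,f=2) a[fast]=0 → fast++
(s=1,f=3) a[fast]=0 → fast++
(s=1,f=4) a[fast]=0 → fast++
(s=1,f=5) a[fast]=0 → fast++
(s=1,f=6) a[fast]=0 → fast++
(s=1,f=7) a[fast]=8≠0 swap→a[1]=8 → slow++,fast++
(s=2,f=8) a[fast]=0 → fast++
(s=2,f=9) a[fast]=0 → fast++
(s=2,f=10) a[fast]=2≠0 swap→a[2]=2 → slow++,fast++
(s=3,f=11) a[fast]=0 → fast++
(s=3,f=12) a[fast]=7≠0 swap→a[3]=7 → slow++,fast++
(s=4,f=13) a[fast]=1≠0 swap→a[4]=1 → slow++,fast++
(s=5,f=14) a[fast]=0 → fast++
(s=5,f=15) a[fast]=0 → fast++
(s=5,f=16) a[fast]=0 → fast++
(s=5,f=17) a[fast]=0 → fast++
(s=5,f=18) a[fast]=0 → fast++
(s=5,f=19) a[fast]=0 → fast++
(s=5,f=20) a[fast]=0 → fast++

[8, 2, 7, 1, 0, 0, 0, 0, 0, 0, 0, 0, 0, 0, 0, 0, 0, 0, 0, 0]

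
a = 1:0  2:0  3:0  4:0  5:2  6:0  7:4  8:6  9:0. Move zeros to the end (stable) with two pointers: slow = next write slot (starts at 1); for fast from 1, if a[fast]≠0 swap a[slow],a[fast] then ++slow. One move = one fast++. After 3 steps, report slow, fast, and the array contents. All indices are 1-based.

slow=1, fast=4, a=[0, 0, 0, 0, 2, 0, 4, 6, 0]

slow=1 fast=1: a[fast]=0, fast++
slow=1 fast=2: a[fast]=0, fast++
slow=1 fast=3: a[fast]=0, fast++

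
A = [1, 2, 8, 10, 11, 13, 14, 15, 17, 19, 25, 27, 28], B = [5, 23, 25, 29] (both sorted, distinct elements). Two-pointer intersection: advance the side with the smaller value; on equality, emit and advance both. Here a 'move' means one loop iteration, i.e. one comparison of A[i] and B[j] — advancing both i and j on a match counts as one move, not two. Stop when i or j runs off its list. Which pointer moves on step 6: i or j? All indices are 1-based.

[i=1,j=1] 1<5 → i++
[i=2,j=1] 2<5 → i++
[i=3,j=1] 8>5 → j++
[i=3,j=2] 8<23 → i++
[i=4,j=2] 10<23 → i++
[i=5,j=2] 11<23 → i++

i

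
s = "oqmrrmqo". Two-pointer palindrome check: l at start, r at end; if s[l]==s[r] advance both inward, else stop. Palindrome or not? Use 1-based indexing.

palindrome

[1,8] 'o'=='o' → l++,r--
[2,7] 'q'=='q' → l++,r--
[3,6] 'm'=='m' → l++,r--
[4,5] 'r'=='r' → l++,r--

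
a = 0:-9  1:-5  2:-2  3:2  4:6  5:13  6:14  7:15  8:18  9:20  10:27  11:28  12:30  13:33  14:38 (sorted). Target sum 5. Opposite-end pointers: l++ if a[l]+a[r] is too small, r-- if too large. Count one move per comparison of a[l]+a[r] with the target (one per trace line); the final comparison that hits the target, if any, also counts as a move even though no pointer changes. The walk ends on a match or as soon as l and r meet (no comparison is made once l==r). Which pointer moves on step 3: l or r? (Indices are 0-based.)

r

[0,14] -9+38=29 >5 → r--
[0,13] -9+33=24 >5 → r--
[0,12] -9+30=21 >5 → r--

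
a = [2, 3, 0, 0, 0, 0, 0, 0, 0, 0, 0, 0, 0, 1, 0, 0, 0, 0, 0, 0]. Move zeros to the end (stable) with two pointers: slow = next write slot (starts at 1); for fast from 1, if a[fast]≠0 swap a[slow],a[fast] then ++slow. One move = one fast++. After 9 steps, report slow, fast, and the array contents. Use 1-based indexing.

slow=3, fast=10, a=[2, 3, 0, 0, 0, 0, 0, 0, 0, 0, 0, 0, 0, 1, 0, 0, 0, 0, 0, 0]

slow=1 fast=1: a[fast]=2≠0 swap→a[1]=2, slow++,fast++
slow=2 fast=2: a[fast]=3≠0 swap→a[2]=3, slow++,fast++
slow=3 fast=3: a[fast]=0, fast++
slow=3 fast=4: a[fast]=0, fast++
slow=3 fast=5: a[fast]=0, fast++
slow=3 fast=6: a[fast]=0, fast++
slow=3 fast=7: a[fast]=0, fast++
slow=3 fast=8: a[fast]=0, fast++
slow=3 fast=9: a[fast]=0, fast++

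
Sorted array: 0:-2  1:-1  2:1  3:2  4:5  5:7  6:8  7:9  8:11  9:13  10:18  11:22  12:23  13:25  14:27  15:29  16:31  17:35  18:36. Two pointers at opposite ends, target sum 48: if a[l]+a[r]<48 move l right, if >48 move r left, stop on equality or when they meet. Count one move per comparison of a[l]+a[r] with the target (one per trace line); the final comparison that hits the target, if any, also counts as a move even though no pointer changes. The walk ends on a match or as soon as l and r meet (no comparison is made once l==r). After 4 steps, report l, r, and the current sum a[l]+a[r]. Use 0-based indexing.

[0,18] -2+36=34 <48 → l++
[1,18] -1+36=35 <48 → l++
[2,18] 1+36=37 <48 → l++
[3,18] 2+36=38 <48 → l++

l=4, r=18, sum=41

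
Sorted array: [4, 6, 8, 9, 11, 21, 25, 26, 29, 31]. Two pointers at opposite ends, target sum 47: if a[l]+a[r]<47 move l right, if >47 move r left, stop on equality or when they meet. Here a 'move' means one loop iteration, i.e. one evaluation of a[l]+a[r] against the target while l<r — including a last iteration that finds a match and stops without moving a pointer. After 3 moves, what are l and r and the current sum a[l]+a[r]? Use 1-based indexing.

l=4, r=10, sum=40

[1,10] 4+31=35 <47 → l++
[2,10] 6+31=37 <47 → l++
[3,10] 8+31=39 <47 → l++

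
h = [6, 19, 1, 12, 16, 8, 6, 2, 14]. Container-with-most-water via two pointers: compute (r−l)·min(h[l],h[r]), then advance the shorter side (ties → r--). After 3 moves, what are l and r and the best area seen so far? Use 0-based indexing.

l=1, r=6, best area=98

l=0 r=8: min(6,14)*8=48 best=48 *, l++
l=1 r=8: min(19,14)*7=98 best=98 *, r--
l=1 r=7: min(19,2)*6=12 best=98, r--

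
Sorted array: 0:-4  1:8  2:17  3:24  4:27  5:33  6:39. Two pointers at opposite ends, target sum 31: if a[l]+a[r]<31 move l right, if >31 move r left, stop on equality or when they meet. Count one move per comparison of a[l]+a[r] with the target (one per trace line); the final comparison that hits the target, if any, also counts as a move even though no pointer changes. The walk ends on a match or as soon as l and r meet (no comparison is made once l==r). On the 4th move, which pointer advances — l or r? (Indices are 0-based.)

l=0 r=6: -4+39=35 >31, r--
l=0 r=5: -4+33=29 <31, l++
l=1 r=5: 8+33=41 >31, r--
l=1 r=4: 8+27=35 >31, r--

r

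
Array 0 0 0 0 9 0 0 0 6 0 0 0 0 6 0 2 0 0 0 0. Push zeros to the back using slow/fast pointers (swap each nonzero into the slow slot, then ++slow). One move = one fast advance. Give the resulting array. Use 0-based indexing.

[9, 6, 6, 2, 0, 0, 0, 0, 0, 0, 0, 0, 0, 0, 0, 0, 0, 0, 0, 0]

(s=0,f=0) a[fast]=0 → fast++
(s=0,f=1) a[fast]=0 → fast++
(s=0,f=2) a[fast]=0 → fast++
(s=0,f=3) a[fast]=0 → fast++
(s=0,f=4) a[fast]=9≠0 swap→a[0]=9 → slow++,fast++
(s=1,f=5) a[fast]=0 → fast++
(s=1,f=6) a[fast]=0 → fast++
(s=1,f=7) a[fast]=0 → fast++
(s=1,f=8) a[fast]=6≠0 swap→a[1]=6 → slow++,fast++
(s=2,f=9) a[fast]=0 → fast++
(s=2,f=10) a[fast]=0 → fast++
(s=2,f=11) a[fast]=0 → fast++
(s=2,f=12) a[fast]=0 → fast++
(s=2,f=13) a[fast]=6≠0 swap→a[2]=6 → slow++,fast++
(s=3,f=14) a[fast]=0 → fast++
(s=3,f=15) a[fast]=2≠0 swap→a[3]=2 → slow++,fast++
(s=4,f=16) a[fast]=0 → fast++
(s=4,f=17) a[fast]=0 → fast++
(s=4,f=18) a[fast]=0 → fast++
(s=4,f=19) a[fast]=0 → fast++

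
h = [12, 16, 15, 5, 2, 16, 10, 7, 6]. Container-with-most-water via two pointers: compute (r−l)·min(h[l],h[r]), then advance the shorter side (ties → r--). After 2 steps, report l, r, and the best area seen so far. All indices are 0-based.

[0,8] min(12,6)*8=48 best=48 * → r--
[0,7] min(12,7)*7=49 best=49 * → r--

l=0, r=6, best area=49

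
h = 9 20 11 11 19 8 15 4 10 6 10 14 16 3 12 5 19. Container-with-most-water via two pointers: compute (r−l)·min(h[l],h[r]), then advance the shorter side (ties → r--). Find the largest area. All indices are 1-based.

[1,17] min(9,19)*16=144 best=144 * → l++
[2,17] min(20,19)*15=285 best=285 * → r--
[2,16] min(20,5)*14=70 best=285 → r--
[2,15] min(20,12)*13=156 best=285 → r--
[2,14] min(20,3)*12=36 best=285 → r--
[2,13] min(20,16)*11=176 best=285 → r--
[2,12] min(20,14)*10=140 best=285 → r--
[2,11] min(20,10)*9=90 best=285 → r--
[2,10] min(20,6)*8=48 best=285 → r--
[2,9] min(20,10)*7=70 best=285 → r--
[2,8] min(20,4)*6=24 best=285 → r--
[2,7] min(20,15)*5=75 best=285 → r--
[2,6] min(20,8)*4=32 best=285 → r--
[2,5] min(20,19)*3=57 best=285 → r--
[2,4] min(20,11)*2=22 best=285 → r--
[2,3] min(20,11)*1=11 best=285 → r--

max area = 285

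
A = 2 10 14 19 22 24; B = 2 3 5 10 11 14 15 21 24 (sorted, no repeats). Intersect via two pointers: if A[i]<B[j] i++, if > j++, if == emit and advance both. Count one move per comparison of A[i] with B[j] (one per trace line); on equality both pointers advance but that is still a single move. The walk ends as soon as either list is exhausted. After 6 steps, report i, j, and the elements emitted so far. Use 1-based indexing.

[i=1,j=1] 2==2 emit → i++,j++
[i=2,j=2] 10>3 → j++
[i=2,j=3] 10>5 → j++
[i=2,j=4] 10==10 emit → i++,j++
[i=3,j=5] 14>11 → j++
[i=3,j=6] 14==14 emit → i++,j++

i=4, j=7, emitted=[2, 10, 14]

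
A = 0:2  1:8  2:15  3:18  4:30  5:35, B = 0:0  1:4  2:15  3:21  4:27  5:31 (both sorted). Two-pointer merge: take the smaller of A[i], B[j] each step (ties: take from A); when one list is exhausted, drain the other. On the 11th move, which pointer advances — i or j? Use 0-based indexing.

i=0 j=0: A[i]=2>B[j]=0 take 0, j++
i=0 j=1: A[i]=2<=B[j]=4 take 2, i++
i=1 j=1: A[i]=8>B[j]=4 take 4, j++
i=1 j=2: A[i]=8<=B[j]=15 take 8, i++
i=2 j=2: A[i]=15<=B[j]=15 take 15, i++
i=3 j=2: A[i]=18>B[j]=15 take 15, j++
i=3 j=3: A[i]=18<=B[j]=21 take 18, i++
i=4 j=3: A[i]=30>B[j]=21 take 21, j++
i=4 j=4: A[i]=30>B[j]=27 take 27, j++
i=4 j=5: A[i]=30<=B[j]=31 take 30, i++
i=5 j=5: A[i]=35>B[j]=31 take 31, j++

j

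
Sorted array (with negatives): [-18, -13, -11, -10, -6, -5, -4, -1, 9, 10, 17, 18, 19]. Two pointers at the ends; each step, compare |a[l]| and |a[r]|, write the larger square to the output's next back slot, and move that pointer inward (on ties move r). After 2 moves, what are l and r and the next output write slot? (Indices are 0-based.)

l=0, r=10, next write slot=10

l=0 r=12: |-18|<=|19| out[12]=361, r--
l=0 r=11: |-18|<=|18| out[11]=324, r--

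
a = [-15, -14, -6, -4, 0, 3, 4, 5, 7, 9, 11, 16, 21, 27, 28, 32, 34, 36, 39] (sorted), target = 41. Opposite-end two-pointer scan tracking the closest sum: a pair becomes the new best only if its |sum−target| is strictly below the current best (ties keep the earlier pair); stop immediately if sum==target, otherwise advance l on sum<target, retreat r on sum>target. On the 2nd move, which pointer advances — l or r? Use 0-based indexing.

l

l=0 r=18: -15+39=24 d=17 *, l++
l=1 r=18: -14+39=25 d=16 *, l++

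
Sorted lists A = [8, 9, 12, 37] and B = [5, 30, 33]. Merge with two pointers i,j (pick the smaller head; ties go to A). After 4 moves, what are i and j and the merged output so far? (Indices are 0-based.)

i=3, j=1, merged so far=[5, 8, 9, 12]

i=0 j=0: A[i]=8>B[j]=5 take 5, j++
i=0 j=1: A[i]=8<=B[j]=30 take 8, i++
i=1 j=1: A[i]=9<=B[j]=30 take 9, i++
i=2 j=1: A[i]=12<=B[j]=30 take 12, i++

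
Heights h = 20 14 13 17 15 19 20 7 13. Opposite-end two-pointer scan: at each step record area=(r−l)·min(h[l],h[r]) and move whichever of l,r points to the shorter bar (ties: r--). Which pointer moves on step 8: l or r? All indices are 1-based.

r

l=1 r=9: min(20,13)*8=104 best=104 *, r--
l=1 r=8: min(20,7)*7=49 best=104, r--
l=1 r=7: min(20,20)*6=120 best=120 *, r--
l=1 r=6: min(20,19)*5=95 best=120, r--
l=1 r=5: min(20,15)*4=60 best=120, r--
l=1 r=4: min(20,17)*3=51 best=120, r--
l=1 r=3: min(20,13)*2=26 best=120, r--
l=1 r=2: min(20,14)*1=14 best=120, r--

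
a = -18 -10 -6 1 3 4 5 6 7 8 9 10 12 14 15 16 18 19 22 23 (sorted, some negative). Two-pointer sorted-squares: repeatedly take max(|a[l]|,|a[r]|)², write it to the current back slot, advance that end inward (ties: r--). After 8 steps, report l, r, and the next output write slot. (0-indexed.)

l=1, r=12, next write slot=11

[0,19] |-18|<=|23| out[19]=529 → r--
[0,18] |-18|<=|22| out[18]=484 → r--
[0,17] |-18|<=|19| out[17]=361 → r--
[0,16] |-18|<=|18| out[16]=324 → r--
[0,15] |-18|>|16| out[15]=324 → l++
[1,15] |-10|<=|16| out[14]=256 → r--
[1,14] |-10|<=|15| out[13]=225 → r--
[1,13] |-10|<=|14| out[12]=196 → r--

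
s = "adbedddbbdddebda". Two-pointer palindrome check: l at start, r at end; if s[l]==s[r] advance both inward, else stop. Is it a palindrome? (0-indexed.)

palindrome

l=0 r=15: 'a'=='a', l++,r--
l=1 r=14: 'd'=='d', l++,r--
l=2 r=13: 'b'=='b', l++,r--
l=3 r=12: 'e'=='e', l++,r--
l=4 r=11: 'd'=='d', l++,r--
l=5 r=10: 'd'=='d', l++,r--
l=6 r=9: 'd'=='d', l++,r--
l=7 r=8: 'b'=='b', l++,r--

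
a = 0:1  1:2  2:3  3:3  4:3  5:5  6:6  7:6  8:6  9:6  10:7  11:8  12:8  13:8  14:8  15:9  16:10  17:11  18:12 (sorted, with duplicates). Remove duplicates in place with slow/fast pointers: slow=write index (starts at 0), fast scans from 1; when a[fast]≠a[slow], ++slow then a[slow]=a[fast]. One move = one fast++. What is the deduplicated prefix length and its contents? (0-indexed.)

slow=0 fast=1: a[fast]=2≠a[slow]=1 write a[1]=2, slow++,fast++
slow=1 fast=2: a[fast]=3≠a[slow]=2 write a[2]=3, slow++,fast++
slow=2 fast=3: a[fast]=3=a[slow] dup, fast++
slow=2 fast=4: a[fast]=3=a[slow] dup, fast++
slow=2 fast=5: a[fast]=5≠a[slow]=3 write a[3]=5, slow++,fast++
slow=3 fast=6: a[fast]=6≠a[slow]=5 write a[4]=6, slow++,fast++
slow=4 fast=7: a[fast]=6=a[slow] dup, fast++
slow=4 fast=8: a[fast]=6=a[slow] dup, fast++
slow=4 fast=9: a[fast]=6=a[slow] dup, fast++
slow=4 fast=10: a[fast]=7≠a[slow]=6 write a[5]=7, slow++,fast++
slow=5 fast=11: a[fast]=8≠a[slow]=7 write a[6]=8, slow++,fast++
slow=6 fast=12: a[fast]=8=a[slow] dup, fast++
slow=6 fast=13: a[fast]=8=a[slow] dup, fast++
slow=6 fast=14: a[fast]=8=a[slow] dup, fast++
slow=6 fast=15: a[fast]=9≠a[slow]=8 write a[7]=9, slow++,fast++
slow=7 fast=16: a[fast]=10≠a[slow]=9 write a[8]=10, slow++,fast++
slow=8 fast=17: a[fast]=11≠a[slow]=10 write a[9]=11, slow++,fast++
slow=9 fast=18: a[fast]=12≠a[slow]=11 write a[10]=12, slow++,fast++

length 11; prefix = [1, 2, 3, 5, 6, 7, 8, 9, 10, 11, 12]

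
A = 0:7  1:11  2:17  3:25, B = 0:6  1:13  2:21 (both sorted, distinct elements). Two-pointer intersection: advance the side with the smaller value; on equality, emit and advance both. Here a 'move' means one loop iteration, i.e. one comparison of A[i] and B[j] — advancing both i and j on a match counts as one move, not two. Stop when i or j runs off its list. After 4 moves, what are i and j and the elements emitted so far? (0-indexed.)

i=2, j=2, emitted=[]

[i=0,j=0] 7>6 → j++
[i=0,j=1] 7<13 → i++
[i=1,j=1] 11<13 → i++
[i=2,j=1] 17>13 → j++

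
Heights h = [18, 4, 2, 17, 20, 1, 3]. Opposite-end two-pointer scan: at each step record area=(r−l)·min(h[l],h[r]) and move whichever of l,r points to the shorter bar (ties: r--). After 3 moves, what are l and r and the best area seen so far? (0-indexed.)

l=1, r=4, best area=72

[0,6] min(18,3)*6=18 best=18 * → r--
[0,5] min(18,1)*5=5 best=18 → r--
[0,4] min(18,20)*4=72 best=72 * → l++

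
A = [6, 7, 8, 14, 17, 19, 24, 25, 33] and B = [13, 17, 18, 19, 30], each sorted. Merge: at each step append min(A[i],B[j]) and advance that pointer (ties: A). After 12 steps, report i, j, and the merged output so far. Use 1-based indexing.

i=9, j=5, merged so far=[6, 7, 8, 13, 14, 17, 17, 18, 19, 19, 24, 25]

[i=1,j=1] A[i]=6<=B[j]=13 take 6 → i++
[i=2,j=1] A[i]=7<=B[j]=13 take 7 → i++
[i=3,j=1] A[i]=8<=B[j]=13 take 8 → i++
[i=4,j=1] A[i]=14>B[j]=13 take 13 → j++
[i=4,j=2] A[i]=14<=B[j]=17 take 14 → i++
[i=5,j=2] A[i]=17<=B[j]=17 take 17 → i++
[i=6,j=2] A[i]=19>B[j]=17 take 17 → j++
[i=6,j=3] A[i]=19>B[j]=18 take 18 → j++
[i=6,j=4] A[i]=19<=B[j]=19 take 19 → i++
[i=7,j=4] A[i]=24>B[j]=19 take 19 → j++
[i=7,j=5] A[i]=24<=B[j]=30 take 24 → i++
[i=8,j=5] A[i]=25<=B[j]=30 take 25 → i++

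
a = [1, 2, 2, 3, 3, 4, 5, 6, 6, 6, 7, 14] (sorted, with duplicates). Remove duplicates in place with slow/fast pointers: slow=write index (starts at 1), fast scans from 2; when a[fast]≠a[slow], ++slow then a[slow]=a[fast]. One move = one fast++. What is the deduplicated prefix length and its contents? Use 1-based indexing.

length 8; prefix = [1, 2, 3, 4, 5, 6, 7, 14]

(s=1,f=2) a[fast]=2≠a[slow]=1 write a[2]=2 → slow++,fast++
(s=2,f=3) a[fast]=2=a[slow] dup → fast++
(s=2,f=4) a[fast]=3≠a[slow]=2 write a[3]=3 → slow++,fast++
(s=3,f=5) a[fast]=3=a[slow] dup → fast++
(s=3,f=6) a[fast]=4≠a[slow]=3 write a[4]=4 → slow++,fast++
(s=4,f=7) a[fast]=5≠a[slow]=4 write a[5]=5 → slow++,fast++
(s=5,f=8) a[fast]=6≠a[slow]=5 write a[6]=6 → slow++,fast++
(s=6,f=9) a[fast]=6=a[slow] dup → fast++
(s=6,f=10) a[fast]=6=a[slow] dup → fast++
(s=6,f=11) a[fast]=7≠a[slow]=6 write a[7]=7 → slow++,fast++
(s=7,f=12) a[fast]=14≠a[slow]=7 write a[8]=14 → slow++,fast++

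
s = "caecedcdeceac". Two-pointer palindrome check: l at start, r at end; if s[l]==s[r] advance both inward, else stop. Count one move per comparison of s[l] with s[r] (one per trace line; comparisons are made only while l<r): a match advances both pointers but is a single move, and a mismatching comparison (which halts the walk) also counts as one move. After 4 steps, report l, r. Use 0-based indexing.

l=4, r=8

l=0 r=12: 'c'=='c', l++,r--
l=1 r=11: 'a'=='a', l++,r--
l=2 r=10: 'e'=='e', l++,r--
l=3 r=9: 'c'=='c', l++,r--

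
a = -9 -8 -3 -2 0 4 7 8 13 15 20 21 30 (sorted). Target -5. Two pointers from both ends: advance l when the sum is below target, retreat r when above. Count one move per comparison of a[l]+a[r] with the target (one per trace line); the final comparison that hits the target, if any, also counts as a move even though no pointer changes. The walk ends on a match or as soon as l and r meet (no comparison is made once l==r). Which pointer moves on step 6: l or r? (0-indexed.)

[0,12] -9+30=21 >-5 → r--
[0,11] -9+21=12 >-5 → r--
[0,10] -9+20=11 >-5 → r--
[0,9] -9+15=6 >-5 → r--
[0,8] -9+13=4 >-5 → r--
[0,7] -9+8=-1 >-5 → r--

r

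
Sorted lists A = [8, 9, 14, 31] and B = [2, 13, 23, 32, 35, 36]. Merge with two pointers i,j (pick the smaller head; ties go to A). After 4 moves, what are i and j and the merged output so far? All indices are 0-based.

[i=0,j=0] A[i]=8>B[j]=2 take 2 → j++
[i=0,j=1] A[i]=8<=B[j]=13 take 8 → i++
[i=1,j=1] A[i]=9<=B[j]=13 take 9 → i++
[i=2,j=1] A[i]=14>B[j]=13 take 13 → j++

i=2, j=2, merged so far=[2, 8, 9, 13]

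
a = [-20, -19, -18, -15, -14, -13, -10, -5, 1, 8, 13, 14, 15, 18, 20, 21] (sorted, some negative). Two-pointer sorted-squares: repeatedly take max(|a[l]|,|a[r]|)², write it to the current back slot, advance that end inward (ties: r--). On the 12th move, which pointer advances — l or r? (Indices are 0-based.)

[0,15] |-20|<=|21| out[15]=441 → r--
[0,14] |-20|<=|20| out[14]=400 → r--
[0,13] |-20|>|18| out[13]=400 → l++
[1,13] |-19|>|18| out[12]=361 → l++
[2,13] |-18|<=|18| out[11]=324 → r--
[2,12] |-18|>|15| out[10]=324 → l++
[3,12] |-15|<=|15| out[9]=225 → r--
[3,11] |-15|>|14| out[8]=225 → l++
[4,11] |-14|<=|14| out[7]=196 → r--
[4,10] |-14|>|13| out[6]=196 → l++
[5,10] |-13|<=|13| out[5]=169 → r--
[5,9] |-13|>|8| out[4]=169 → l++

l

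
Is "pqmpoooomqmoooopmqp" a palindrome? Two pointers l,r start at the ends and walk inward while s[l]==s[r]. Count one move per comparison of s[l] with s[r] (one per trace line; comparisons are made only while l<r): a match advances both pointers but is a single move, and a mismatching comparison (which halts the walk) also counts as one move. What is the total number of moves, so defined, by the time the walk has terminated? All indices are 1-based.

l=1 r=19: 'p'=='p', l++,r--
l=2 r=18: 'q'=='q', l++,r--
l=3 r=17: 'm'=='m', l++,r--
l=4 r=16: 'p'=='p', l++,r--
l=5 r=15: 'o'=='o', l++,r--
l=6 r=14: 'o'=='o', l++,r--
l=7 r=13: 'o'=='o', l++,r--
l=8 r=12: 'o'=='o', l++,r--
l=9 r=11: 'm'=='m', l++,r--

9 moves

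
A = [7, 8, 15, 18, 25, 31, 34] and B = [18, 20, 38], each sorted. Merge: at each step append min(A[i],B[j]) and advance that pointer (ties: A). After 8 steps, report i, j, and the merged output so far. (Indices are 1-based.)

[i=1,j=1] A[i]=7<=B[j]=18 take 7 → i++
[i=2,j=1] A[i]=8<=B[j]=18 take 8 → i++
[i=3,j=1] A[i]=15<=B[j]=18 take 15 → i++
[i=4,j=1] A[i]=18<=B[j]=18 take 18 → i++
[i=5,j=1] A[i]=25>B[j]=18 take 18 → j++
[i=5,j=2] A[i]=25>B[j]=20 take 20 → j++
[i=5,j=3] A[i]=25<=B[j]=38 take 25 → i++
[i=6,j=3] A[i]=31<=B[j]=38 take 31 → i++

i=7, j=3, merged so far=[7, 8, 15, 18, 18, 20, 25, 31]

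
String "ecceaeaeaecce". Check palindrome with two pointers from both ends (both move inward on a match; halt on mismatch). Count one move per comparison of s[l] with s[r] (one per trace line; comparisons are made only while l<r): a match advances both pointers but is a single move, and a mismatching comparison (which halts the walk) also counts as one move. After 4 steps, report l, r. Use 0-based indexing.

[0,12] 'e'=='e' → l++,r--
[1,11] 'c'=='c' → l++,r--
[2,10] 'c'=='c' → l++,r--
[3,9] 'e'=='e' → l++,r--

l=4, r=8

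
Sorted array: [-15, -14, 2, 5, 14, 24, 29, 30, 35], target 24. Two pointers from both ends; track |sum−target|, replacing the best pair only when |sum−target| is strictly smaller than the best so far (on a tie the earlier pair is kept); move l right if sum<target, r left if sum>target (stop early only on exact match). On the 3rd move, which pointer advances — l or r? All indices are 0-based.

[0,8] -15+35=20 d=4 * → l++
[1,8] -14+35=21 d=3 * → l++
[2,8] 2+35=37 d=13 → r--

r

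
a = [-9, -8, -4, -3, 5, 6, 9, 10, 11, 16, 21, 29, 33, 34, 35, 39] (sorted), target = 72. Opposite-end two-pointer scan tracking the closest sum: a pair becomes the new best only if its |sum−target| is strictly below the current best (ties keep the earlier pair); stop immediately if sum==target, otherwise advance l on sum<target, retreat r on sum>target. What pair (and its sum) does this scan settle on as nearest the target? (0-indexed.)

pair (33, 39) with sum 72 (|Δ|=0)

l=0 r=15: -9+39=30 d=42 *, l++
l=1 r=15: -8+39=31 d=41 *, l++
l=2 r=15: -4+39=35 d=37 *, l++
l=3 r=15: -3+39=36 d=36 *, l++
l=4 r=15: 5+39=44 d=28 *, l++
l=5 r=15: 6+39=45 d=27 *, l++
l=6 r=15: 9+39=48 d=24 *, l++
l=7 r=15: 10+39=49 d=23 *, l++
l=8 r=15: 11+39=50 d=22 *, l++
l=9 r=15: 16+39=55 d=17 *, l++
l=10 r=15: 21+39=60 d=12 *, l++
l=11 r=15: 29+39=68 d=4 *, l++
l=12 r=15: 33+39=72 d=0 *, stop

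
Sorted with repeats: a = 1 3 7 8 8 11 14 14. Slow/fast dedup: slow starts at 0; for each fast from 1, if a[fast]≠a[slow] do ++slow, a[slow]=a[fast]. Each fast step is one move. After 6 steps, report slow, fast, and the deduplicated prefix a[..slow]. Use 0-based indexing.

(s=0,f=1) a[fast]=3≠a[slow]=1 write a[1]=3 → slow++,fast++
(s=1,f=2) a[fast]=7≠a[slow]=3 write a[2]=7 → slow++,fast++
(s=2,f=3) a[fast]=8≠a[slow]=7 write a[3]=8 → slow++,fast++
(s=3,f=4) a[fast]=8=a[slow] dup → fast++
(s=3,f=5) a[fast]=11≠a[slow]=8 write a[4]=11 → slow++,fast++
(s=4,f=6) a[fast]=14≠a[slow]=11 write a[5]=14 → slow++,fast++

slow=5, fast=7, prefix=[1, 3, 7, 8, 11, 14]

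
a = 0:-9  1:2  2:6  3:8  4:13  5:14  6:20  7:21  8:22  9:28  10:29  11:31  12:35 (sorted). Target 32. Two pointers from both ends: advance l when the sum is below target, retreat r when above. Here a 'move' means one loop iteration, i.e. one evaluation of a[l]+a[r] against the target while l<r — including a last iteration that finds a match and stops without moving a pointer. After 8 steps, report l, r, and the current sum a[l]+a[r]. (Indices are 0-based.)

l=4, r=8, sum=35

[0,12] -9+35=26 <32 → l++
[1,12] 2+35=37 >32 → r--
[1,11] 2+31=33 >32 → r--
[1,10] 2+29=31 <32 → l++
[2,10] 6+29=35 >32 → r--
[2,9] 6+28=34 >32 → r--
[2,8] 6+22=28 <32 → l++
[3,8] 8+22=30 <32 → l++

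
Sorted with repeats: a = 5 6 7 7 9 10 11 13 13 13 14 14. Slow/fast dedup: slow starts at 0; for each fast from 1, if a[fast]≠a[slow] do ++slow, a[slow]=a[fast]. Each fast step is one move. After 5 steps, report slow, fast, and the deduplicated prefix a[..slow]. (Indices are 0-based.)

slow=4, fast=6, prefix=[5, 6, 7, 9, 10]

slow=0 fast=1: a[fast]=6≠a[slow]=5 write a[1]=6, slow++,fast++
slow=1 fast=2: a[fast]=7≠a[slow]=6 write a[2]=7, slow++,fast++
slow=2 fast=3: a[fast]=7=a[slow] dup, fast++
slow=2 fast=4: a[fast]=9≠a[slow]=7 write a[3]=9, slow++,fast++
slow=3 fast=5: a[fast]=10≠a[slow]=9 write a[4]=10, slow++,fast++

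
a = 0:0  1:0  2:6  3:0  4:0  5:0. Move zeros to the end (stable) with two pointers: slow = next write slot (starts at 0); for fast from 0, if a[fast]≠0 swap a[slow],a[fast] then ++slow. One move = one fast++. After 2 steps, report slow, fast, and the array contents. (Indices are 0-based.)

slow=0, fast=2, a=[0, 0, 6, 0, 0, 0]

slow=0 fast=0: a[fast]=0, fast++
slow=0 fast=1: a[fast]=0, fast++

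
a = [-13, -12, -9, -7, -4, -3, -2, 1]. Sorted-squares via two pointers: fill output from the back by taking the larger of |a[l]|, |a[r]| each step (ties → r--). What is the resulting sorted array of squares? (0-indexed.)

[0,7] |-13|>|1| out[7]=169 → l++
[1,7] |-12|>|1| out[6]=144 → l++
[2,7] |-9|>|1| out[5]=81 → l++
[3,7] |-7|>|1| out[4]=49 → l++
[4,7] |-4|>|1| out[3]=16 → l++
[5,7] |-3|>|1| out[2]=9 → l++
[6,7] |-2|>|1| out[1]=4 → l++
[7,7] |1|<=|1| out[0]=1 → r--

[1, 4, 9, 16, 49, 81, 144, 169]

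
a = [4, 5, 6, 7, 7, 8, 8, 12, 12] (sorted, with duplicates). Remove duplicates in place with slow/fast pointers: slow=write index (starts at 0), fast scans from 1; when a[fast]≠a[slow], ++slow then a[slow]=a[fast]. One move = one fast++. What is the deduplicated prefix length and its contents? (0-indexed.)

length 6; prefix = [4, 5, 6, 7, 8, 12]

(s=0,f=1) a[fast]=5≠a[slow]=4 write a[1]=5 → slow++,fast++
(s=1,f=2) a[fast]=6≠a[slow]=5 write a[2]=6 → slow++,fast++
(s=2,f=3) a[fast]=7≠a[slow]=6 write a[3]=7 → slow++,fast++
(s=3,f=4) a[fast]=7=a[slow] dup → fast++
(s=3,f=5) a[fast]=8≠a[slow]=7 write a[4]=8 → slow++,fast++
(s=4,f=6) a[fast]=8=a[slow] dup → fast++
(s=4,f=7) a[fast]=12≠a[slow]=8 write a[5]=12 → slow++,fast++
(s=5,f=8) a[fast]=12=a[slow] dup → fast++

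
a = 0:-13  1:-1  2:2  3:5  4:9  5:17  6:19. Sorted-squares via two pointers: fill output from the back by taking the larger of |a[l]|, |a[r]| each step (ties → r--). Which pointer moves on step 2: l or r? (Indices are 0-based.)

l=0 r=6: |-13|<=|19| out[6]=361, r--
l=0 r=5: |-13|<=|17| out[5]=289, r--

r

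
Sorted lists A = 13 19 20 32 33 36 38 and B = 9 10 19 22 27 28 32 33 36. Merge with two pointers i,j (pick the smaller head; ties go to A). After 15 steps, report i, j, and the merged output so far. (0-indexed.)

i=6, j=9, merged so far=[9, 10, 13, 19, 19, 20, 22, 27, 28, 32, 32, 33, 33, 36, 36]

i=0 j=0: A[i]=13>B[j]=9 take 9, j++
i=0 j=1: A[i]=13>B[j]=10 take 10, j++
i=0 j=2: A[i]=13<=B[j]=19 take 13, i++
i=1 j=2: A[i]=19<=B[j]=19 take 19, i++
i=2 j=2: A[i]=20>B[j]=19 take 19, j++
i=2 j=3: A[i]=20<=B[j]=22 take 20, i++
i=3 j=3: A[i]=32>B[j]=22 take 22, j++
i=3 j=4: A[i]=32>B[j]=27 take 27, j++
i=3 j=5: A[i]=32>B[j]=28 take 28, j++
i=3 j=6: A[i]=32<=B[j]=32 take 32, i++
i=4 j=6: A[i]=33>B[j]=32 take 32, j++
i=4 j=7: A[i]=33<=B[j]=33 take 33, i++
i=5 j=7: A[i]=36>B[j]=33 take 33, j++
i=5 j=8: A[i]=36<=B[j]=36 take 36, i++
i=6 j=8: A[i]=38>B[j]=36 take 36, j++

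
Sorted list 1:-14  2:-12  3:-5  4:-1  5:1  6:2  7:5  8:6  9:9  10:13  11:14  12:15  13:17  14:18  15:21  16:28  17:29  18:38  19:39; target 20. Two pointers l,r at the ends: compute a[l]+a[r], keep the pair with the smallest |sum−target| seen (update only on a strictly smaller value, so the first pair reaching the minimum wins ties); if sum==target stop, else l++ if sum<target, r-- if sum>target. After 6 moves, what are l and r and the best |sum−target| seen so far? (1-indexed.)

l=3, r=15, best |Δ|=3

l=1 r=19: -14+39=25 d=5 *, r--
l=1 r=18: -14+38=24 d=4 *, r--
l=1 r=17: -14+29=15 d=5, l++
l=2 r=17: -12+29=17 d=3 *, l++
l=3 r=17: -5+29=24 d=4, r--
l=3 r=16: -5+28=23 d=3, r--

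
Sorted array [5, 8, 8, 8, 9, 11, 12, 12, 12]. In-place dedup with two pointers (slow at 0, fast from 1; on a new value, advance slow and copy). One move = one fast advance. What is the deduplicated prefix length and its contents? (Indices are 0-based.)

slow=0 fast=1: a[fast]=8≠a[slow]=5 write a[1]=8, slow++,fast++
slow=1 fast=2: a[fast]=8=a[slow] dup, fast++
slow=1 fast=3: a[fast]=8=a[slow] dup, fast++
slow=1 fast=4: a[fast]=9≠a[slow]=8 write a[2]=9, slow++,fast++
slow=2 fast=5: a[fast]=11≠a[slow]=9 write a[3]=11, slow++,fast++
slow=3 fast=6: a[fast]=12≠a[slow]=11 write a[4]=12, slow++,fast++
slow=4 fast=7: a[fast]=12=a[slow] dup, fast++
slow=4 fast=8: a[fast]=12=a[slow] dup, fast++

length 5; prefix = [5, 8, 9, 11, 12]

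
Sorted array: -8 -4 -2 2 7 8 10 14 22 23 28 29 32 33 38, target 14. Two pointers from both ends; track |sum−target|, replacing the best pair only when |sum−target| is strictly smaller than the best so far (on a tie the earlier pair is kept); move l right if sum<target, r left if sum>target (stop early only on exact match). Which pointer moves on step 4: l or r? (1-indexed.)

r

[1,15] -8+38=30 d=16 * → r--
[1,14] -8+33=25 d=11 * → r--
[1,13] -8+32=24 d=10 * → r--
[1,12] -8+29=21 d=7 * → r--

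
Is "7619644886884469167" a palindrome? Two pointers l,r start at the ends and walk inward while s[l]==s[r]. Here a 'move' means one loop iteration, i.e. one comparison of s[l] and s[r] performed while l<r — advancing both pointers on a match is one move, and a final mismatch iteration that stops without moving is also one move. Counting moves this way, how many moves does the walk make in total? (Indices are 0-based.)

9 moves

l=0 r=18: '7'=='7', l++,r--
l=1 r=17: '6'=='6', l++,r--
l=2 r=16: '1'=='1', l++,r--
l=3 r=15: '9'=='9', l++,r--
l=4 r=14: '6'=='6', l++,r--
l=5 r=13: '4'=='4', l++,r--
l=6 r=12: '4'=='4', l++,r--
l=7 r=11: '8'=='8', l++,r--
l=8 r=10: '8'=='8', l++,r--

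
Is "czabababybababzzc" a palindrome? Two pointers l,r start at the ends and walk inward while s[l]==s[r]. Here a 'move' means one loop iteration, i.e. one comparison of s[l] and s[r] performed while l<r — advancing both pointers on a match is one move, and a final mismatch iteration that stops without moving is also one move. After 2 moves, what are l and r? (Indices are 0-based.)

l=2, r=14

l=0 r=16: 'c'=='c', l++,r--
l=1 r=15: 'z'=='z', l++,r--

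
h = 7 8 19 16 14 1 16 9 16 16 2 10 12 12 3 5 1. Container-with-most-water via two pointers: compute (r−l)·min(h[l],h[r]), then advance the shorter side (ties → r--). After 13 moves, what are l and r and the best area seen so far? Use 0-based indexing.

[0,16] min(7,1)*16=16 best=16 * → r--
[0,15] min(7,5)*15=75 best=75 * → r--
[0,14] min(7,3)*14=42 best=75 → r--
[0,13] min(7,12)*13=91 best=91 * → l++
[1,13] min(8,12)*12=96 best=96 * → l++
[2,13] min(19,12)*11=132 best=132 * → r--
[2,12] min(19,12)*10=120 best=132 → r--
[2,11] min(19,10)*9=90 best=132 → r--
[2,10] min(19,2)*8=16 best=132 → r--
[2,9] min(19,16)*7=112 best=132 → r--
[2,8] min(19,16)*6=96 best=132 → r--
[2,7] min(19,9)*5=45 best=132 → r--
[2,6] min(19,16)*4=64 best=132 → r--

l=2, r=5, best area=132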